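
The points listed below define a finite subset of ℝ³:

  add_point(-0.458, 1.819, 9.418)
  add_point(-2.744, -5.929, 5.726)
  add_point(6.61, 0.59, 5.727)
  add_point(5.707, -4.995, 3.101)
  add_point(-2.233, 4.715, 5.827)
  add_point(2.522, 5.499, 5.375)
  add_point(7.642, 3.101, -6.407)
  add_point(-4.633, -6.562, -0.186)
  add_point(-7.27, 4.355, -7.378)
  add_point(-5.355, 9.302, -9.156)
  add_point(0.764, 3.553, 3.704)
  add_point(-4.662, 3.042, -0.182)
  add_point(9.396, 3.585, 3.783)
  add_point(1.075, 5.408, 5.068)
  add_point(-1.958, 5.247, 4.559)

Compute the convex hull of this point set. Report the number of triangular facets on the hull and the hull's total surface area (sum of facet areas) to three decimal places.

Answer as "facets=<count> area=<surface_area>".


facets=22 area=744.626

13 of the 15 inputs are extreme points: [0, 1, 2, 3, 4, 5, 6, 7, 8, 9, 11, 12, 14].

Per-facet area ½‖(b−a)×(c−a)‖:
  f1: (p6, p7, p8) → 95.3914
  f2: (p5, p0, p12) → 20.4760
  f3: (p1, p7, p8) → 36.3142
  f4: (p4, p5, p0) → 11.7448
  f5: (p4, p1, p0) → 21.8014
  f6: (p9, p6, p12) → 72.0133
  f7: (p9, p5, p12) → 58.9683
  f8: (p9, p6, p8) → 40.6623
  f9: (p9, p4, p8) → 39.0866
  f10: (p2, p0, p12) → 14.1199
  f11: (p11, p1, p8) → 30.2675
  f12: (p11, p4, p8) → 10.6942
  f13: (p11, p4, p1) → 34.2864
  f14: (p14, p4, p5) → 3.1934
  f15: (p14, p9, p5) → 31.0239
  f16: (p14, p9, p4) → 4.4287
  f17: (p3, p1, p7) → 27.7523
  f18: (p3, p6, p7) → 69.2620
  f19: (p3, p1, p0) → 38.6075
  f20: (p3, p2, p0) → 24.6411
  f21: (p3, p6, p12) → 47.6627
  f22: (p3, p2, p12) → 12.2277
Σ area = 744.626

Euler characteristic 13−33+22 = 2 ✓


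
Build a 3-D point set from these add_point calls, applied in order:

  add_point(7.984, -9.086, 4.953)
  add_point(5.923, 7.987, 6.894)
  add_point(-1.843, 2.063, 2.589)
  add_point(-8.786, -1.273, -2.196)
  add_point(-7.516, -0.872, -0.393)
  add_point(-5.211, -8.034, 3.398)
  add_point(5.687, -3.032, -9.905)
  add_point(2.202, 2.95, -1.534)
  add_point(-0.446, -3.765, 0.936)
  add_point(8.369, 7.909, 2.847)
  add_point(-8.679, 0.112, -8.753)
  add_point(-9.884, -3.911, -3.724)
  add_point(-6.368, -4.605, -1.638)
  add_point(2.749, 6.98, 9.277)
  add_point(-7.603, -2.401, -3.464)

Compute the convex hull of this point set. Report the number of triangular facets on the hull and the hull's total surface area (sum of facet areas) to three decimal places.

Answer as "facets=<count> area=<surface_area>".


Extreme-point indices: [0, 1, 3, 4, 5, 6, 9, 10, 11, 13] — 10 of 15 on the boundary.

Per-facet area ½‖(b−a)×(c−a)‖:
  f1: (p6, p0, p9) → 121.7668
  f2: (p10, p6, p11) → 48.0401
  f3: (p10, p6, p9) → 125.3840
  f4: (p5, p13, p0) → 109.2681
  f5: (p5, p6, p11) → 78.3804
  f6: (p5, p6, p0) → 103.7882
  f7: (p1, p0, p9) → 40.3007
  f8: (p1, p13, p0) → 35.3039
  f9: (p1, p10, p9) → 52.0479
  f10: (p1, p10, p13) → 45.9109
  f11: (p3, p10, p11) → 10.4000
  f12: (p3, p10, p13) → 52.5270
  f13: (p3, p5, p11) → 15.1156
  f14: (p4, p5, p13) → 67.9626
  f15: (p4, p3, p13) → 6.6845
  f16: (p4, p3, p5) → 8.7914
Σ area = 921.672

Check V−E+F: 10 − 24 + 16 = 2.

facets=16 area=921.672


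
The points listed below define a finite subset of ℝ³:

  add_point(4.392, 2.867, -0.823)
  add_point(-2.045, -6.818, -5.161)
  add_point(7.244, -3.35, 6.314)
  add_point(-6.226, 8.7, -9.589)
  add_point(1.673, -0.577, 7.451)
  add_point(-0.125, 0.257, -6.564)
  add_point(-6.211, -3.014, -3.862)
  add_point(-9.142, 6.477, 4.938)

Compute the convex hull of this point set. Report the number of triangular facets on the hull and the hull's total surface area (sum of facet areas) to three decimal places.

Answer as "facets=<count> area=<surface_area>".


facets=12 area=625.677

Extreme-point indices: [0, 1, 2, 3, 4, 5, 6, 7] — 8 of 8 on the boundary.

Per-facet area ½‖(b−a)×(c−a)‖:
  f1: (p5, p1, p2) → 55.0512
  f2: (p5, p3, p1) → 30.9159
  f3: (p4, p1, p2) → 45.7105
  f4: (p0, p3, p7) → 97.7730
  f5: (p0, p4, p7) → 61.0980
  f6: (p0, p4, p2) → 28.6574
  f7: (p0, p5, p2) → 33.4080
  f8: (p0, p5, p3) → 40.4848
  f9: (p6, p4, p7) → 78.4479
  f10: (p6, p4, p1) → 40.2880
  f11: (p6, p3, p7) → 80.9970
  f12: (p6, p3, p1) → 32.8452
Σ area = 625.677

Check V−E+F: 8 − 18 + 12 = 2.


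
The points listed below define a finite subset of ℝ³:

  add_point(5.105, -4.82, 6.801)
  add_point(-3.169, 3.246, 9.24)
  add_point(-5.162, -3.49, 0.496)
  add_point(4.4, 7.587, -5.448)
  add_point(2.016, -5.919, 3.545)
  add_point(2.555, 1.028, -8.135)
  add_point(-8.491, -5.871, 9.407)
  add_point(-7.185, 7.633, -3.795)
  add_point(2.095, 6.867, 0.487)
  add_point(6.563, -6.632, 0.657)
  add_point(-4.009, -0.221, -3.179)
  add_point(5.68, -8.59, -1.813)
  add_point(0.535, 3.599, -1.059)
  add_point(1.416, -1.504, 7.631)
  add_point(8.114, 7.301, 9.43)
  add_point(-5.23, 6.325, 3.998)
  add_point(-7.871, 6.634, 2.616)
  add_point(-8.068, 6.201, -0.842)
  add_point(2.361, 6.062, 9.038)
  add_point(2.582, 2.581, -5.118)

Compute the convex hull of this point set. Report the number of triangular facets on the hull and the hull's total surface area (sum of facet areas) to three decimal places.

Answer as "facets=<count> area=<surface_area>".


14 of the 20 inputs are extreme points: [0, 1, 2, 3, 5, 6, 7, 9, 10, 11, 14, 16, 17, 18].

Triangle areas on the boundary:
  f1: (p3, p7, p14) → 89.2661
  f2: (p0, p14, p6) → 85.4479
  f3: (p0, p11, p6) → 64.0573
  f4: (p16, p7, p14) → 54.4185
  f5: (p2, p11, p6) → 55.5302
  f6: (p9, p0, p14) → 38.3800
  f7: (p9, p0, p11) → 6.2926
  f8: (p9, p3, p14) → 108.2036
  f9: (p9, p3, p11) → 24.9897
  f10: (p1, p14, p6) → 40.6868
  f11: (p1, p16, p6) → 46.3317
  f12: (p17, p16, p6) → 23.1829
  f13: (p17, p16, p7) → 3.6071
  f14: (p17, p2, p6) → 48.4086
  f15: (p17, p2, p7) → 15.5728
  f16: (p5, p3, p11) → 38.7418
  f17: (p5, p3, p7) → 42.0412
  f18: (p18, p16, p14) → 18.7524
  f19: (p18, p1, p14) → 5.0080
  f20: (p18, p1, p16) → 26.2568
  f21: (p10, p2, p7) → 17.6922
  f22: (p10, p5, p7) → 35.1060
  f23: (p10, p2, p11) → 30.7460
  f24: (p10, p5, p11) → 48.2773
Σ area = 966.998

Check V−E+F: 14 − 36 + 24 = 2.

facets=24 area=966.998


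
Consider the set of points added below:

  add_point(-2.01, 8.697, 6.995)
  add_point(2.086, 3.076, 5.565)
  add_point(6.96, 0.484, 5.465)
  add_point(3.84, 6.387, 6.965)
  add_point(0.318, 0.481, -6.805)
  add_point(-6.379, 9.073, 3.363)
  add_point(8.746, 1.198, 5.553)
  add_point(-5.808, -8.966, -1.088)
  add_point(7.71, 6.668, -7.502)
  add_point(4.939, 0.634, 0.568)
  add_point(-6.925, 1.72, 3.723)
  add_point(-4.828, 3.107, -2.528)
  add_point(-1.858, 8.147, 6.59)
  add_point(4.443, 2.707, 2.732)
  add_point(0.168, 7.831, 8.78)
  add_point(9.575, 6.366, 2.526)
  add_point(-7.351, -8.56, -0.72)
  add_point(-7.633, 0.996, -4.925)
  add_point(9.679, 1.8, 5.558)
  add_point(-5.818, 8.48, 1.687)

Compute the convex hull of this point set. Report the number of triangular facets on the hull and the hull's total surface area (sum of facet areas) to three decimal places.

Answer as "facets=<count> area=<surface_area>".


facets=26 area=805.437

Extreme-point indices: [0, 2, 3, 4, 5, 6, 7, 8, 10, 14, 15, 16, 17, 18, 19] — 15 of 20 on the boundary.

Triangle areas on the boundary:
  f1: (p8, p7, p18) → 136.9583
  f2: (p4, p7, p17) → 43.8931
  f3: (p4, p8, p17) → 27.4889
  f4: (p4, p8, p7) → 28.6858
  f5: (p5, p10, p17) → 32.1117
  f6: (p15, p8, p18) → 22.9497
  f7: (p16, p10, p14) → 40.0707
  f8: (p16, p2, p7) → 12.3558
  f9: (p16, p2, p14) → 94.8495
  f10: (p16, p7, p17) → 8.4379
  f11: (p16, p10, p17) → 42.9847
  f12: (p6, p7, p18) → 3.6604
  f13: (p6, p2, p7) → 6.8370
  f14: (p6, p14, p18) → 5.9551
  f15: (p6, p2, p14) → 9.5970
  f16: (p19, p8, p17) → 79.7098
  f17: (p19, p5, p17) → 6.0776
  f18: (p19, p5, p8) → 9.5102
  f19: (p3, p14, p18) → 5.9133
  f20: (p3, p15, p18) → 18.8256
  f21: (p3, p15, p14) → 5.9710
  f22: (p0, p5, p8) → 49.8032
  f23: (p0, p15, p8) → 63.4715
  f24: (p0, p15, p14) → 15.9216
  f25: (p0, p10, p14) → 12.3977
  f26: (p0, p5, p10) → 20.9995
Σ area = 805.437

Check V−E+F: 15 − 39 + 26 = 2.


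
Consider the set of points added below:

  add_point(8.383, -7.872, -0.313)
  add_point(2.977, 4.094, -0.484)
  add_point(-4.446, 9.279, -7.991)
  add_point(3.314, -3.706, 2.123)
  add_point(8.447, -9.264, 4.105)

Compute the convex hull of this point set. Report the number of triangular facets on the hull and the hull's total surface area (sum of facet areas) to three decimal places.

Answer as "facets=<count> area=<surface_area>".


5 of the 5 inputs are extreme points: [0, 1, 2, 3, 4].

Triangle areas on the boundary:
  f1: (p1, p0, p2) → 57.3413
  f2: (p1, p0, p4) → 29.0916
  f3: (p3, p0, p2) → 53.5893
  f4: (p3, p0, p4) → 16.0446
  f5: (p3, p1, p2) → 36.9608
  f6: (p3, p1, p4) → 20.1190
Σ area = 213.146

Euler: V−E+F = 5−9+6 = 2.

facets=6 area=213.146


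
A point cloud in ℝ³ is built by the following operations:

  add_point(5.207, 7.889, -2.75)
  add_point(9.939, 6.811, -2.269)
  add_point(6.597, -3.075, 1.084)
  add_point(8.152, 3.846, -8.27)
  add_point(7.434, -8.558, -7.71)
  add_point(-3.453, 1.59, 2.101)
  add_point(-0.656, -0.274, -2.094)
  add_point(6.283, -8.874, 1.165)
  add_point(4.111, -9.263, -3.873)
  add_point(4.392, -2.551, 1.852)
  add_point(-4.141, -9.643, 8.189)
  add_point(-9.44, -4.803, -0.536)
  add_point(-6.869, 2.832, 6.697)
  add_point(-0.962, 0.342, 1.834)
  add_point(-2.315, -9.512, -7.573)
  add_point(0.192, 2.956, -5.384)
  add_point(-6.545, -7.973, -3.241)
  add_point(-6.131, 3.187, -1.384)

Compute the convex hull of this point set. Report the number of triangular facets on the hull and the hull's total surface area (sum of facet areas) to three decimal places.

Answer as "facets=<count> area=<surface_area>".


facets=24 area=971.294

Points on the hull: [0, 1, 2, 3, 4, 7, 8, 10, 11, 12, 14, 15, 16, 17] (14 of 18).

Per-facet area ½‖(b−a)×(c−a)‖:
  f1: (p4, p3, p1) → 39.4348
  f2: (p12, p10, p11) → 57.8327
  f3: (p12, p10, p1) → 124.8070
  f4: (p14, p4, p3) → 60.1834
  f5: (p14, p8, p4) → 18.6537
  f6: (p14, p8, p10) → 54.0667
  f7: (p7, p4, p1) → 71.0183
  f8: (p7, p8, p10) → 34.0676
  f9: (p7, p8, p4) → 12.7894
  f10: (p17, p12, p11) → 34.7649
  f11: (p17, p14, p11) → 47.9100
  f12: (p16, p10, p11) → 28.4427
  f13: (p16, p14, p11) → 6.5755
  f14: (p16, p14, p10) → 31.9402
  f15: (p2, p10, p1) → 48.9025
  f16: (p2, p7, p1) → 12.3804
  f17: (p2, p7, p10) → 36.3346
  f18: (p15, p14, p3) → 53.5224
  f19: (p15, p17, p14) → 48.2530
  f20: (p0, p12, p1) → 31.5303
  f21: (p0, p17, p12) → 49.0367
  f22: (p0, p3, p1) → 16.3955
  f23: (p0, p15, p3) → 26.1829
  f24: (p0, p15, p17) → 26.2688
Σ area = 971.294

Check V−E+F: 14 − 36 + 24 = 2.


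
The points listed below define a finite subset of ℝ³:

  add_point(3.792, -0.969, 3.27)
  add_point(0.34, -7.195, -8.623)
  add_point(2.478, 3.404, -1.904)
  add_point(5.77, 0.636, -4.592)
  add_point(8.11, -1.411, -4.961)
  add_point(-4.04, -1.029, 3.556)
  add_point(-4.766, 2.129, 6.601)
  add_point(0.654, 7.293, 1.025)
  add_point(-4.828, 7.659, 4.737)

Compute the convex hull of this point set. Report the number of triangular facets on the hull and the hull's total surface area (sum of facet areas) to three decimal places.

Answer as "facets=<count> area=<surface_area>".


facets=12 area=406.227

8 of the 9 inputs are extreme points: [0, 1, 3, 4, 5, 6, 7, 8].

Triangle areas on the boundary:
  f1: (p0, p6, p8) → 27.6952
  f2: (p0, p1, p4) → 48.1793
  f3: (p7, p1, p8) → 54.2523
  f4: (p7, p0, p8) → 29.6402
  f5: (p7, p0, p4) → 42.4209
  f6: (p5, p1, p8) → 52.0323
  f7: (p5, p6, p8) → 11.5478
  f8: (p5, p0, p1) → 52.9737
  f9: (p5, p0, p6) → 17.1316
  f10: (p3, p1, p4) → 16.0175
  f11: (p3, p7, p4) → 7.6568
  f12: (p3, p7, p1) → 46.6794
Σ area = 406.227

Euler characteristic 8−18+12 = 2 ✓


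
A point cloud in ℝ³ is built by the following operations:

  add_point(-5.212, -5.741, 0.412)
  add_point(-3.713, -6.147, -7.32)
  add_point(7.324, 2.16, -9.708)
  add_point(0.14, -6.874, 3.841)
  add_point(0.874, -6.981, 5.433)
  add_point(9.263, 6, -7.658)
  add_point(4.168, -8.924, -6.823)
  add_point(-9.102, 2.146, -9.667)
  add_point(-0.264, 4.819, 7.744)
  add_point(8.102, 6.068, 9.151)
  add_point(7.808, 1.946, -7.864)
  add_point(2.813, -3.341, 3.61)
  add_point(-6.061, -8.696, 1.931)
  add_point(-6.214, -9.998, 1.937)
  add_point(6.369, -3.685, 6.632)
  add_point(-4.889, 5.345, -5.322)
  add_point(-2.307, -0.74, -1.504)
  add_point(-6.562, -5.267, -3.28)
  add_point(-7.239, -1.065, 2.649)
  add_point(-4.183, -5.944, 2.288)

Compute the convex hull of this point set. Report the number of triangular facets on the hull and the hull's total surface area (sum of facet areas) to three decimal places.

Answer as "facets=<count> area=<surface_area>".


facets=22 area=1076.899

Extreme-point indices: [1, 2, 4, 5, 6, 7, 8, 9, 10, 13, 14, 15, 18] — 13 of 20 on the boundary.

Triangle areas on the boundary:
  f1: (p15, p5, p7) → 41.8392
  f2: (p15, p9, p5) → 117.7201
  f3: (p2, p5, p7) → 35.7576
  f4: (p2, p6, p7) → 94.0286
  f5: (p1, p13, p7) → 48.5227
  f6: (p1, p6, p7) → 26.4353
  f7: (p1, p6, p13) → 43.1922
  f8: (p14, p9, p5) → 83.6331
  f9: (p14, p6, p5) → 108.5016
  f10: (p8, p15, p9) → 52.3522
  f11: (p10, p6, p5) → 3.4632
  f12: (p10, p2, p5) → 4.1348
  f13: (p10, p2, p6) → 10.9709
  f14: (p4, p6, p13) → 52.8041
  f15: (p4, p14, p6) → 41.8207
  f16: (p4, p8, p13) → 47.8830
  f17: (p4, p14, p9) → 24.7106
  f18: (p4, p8, p9) → 51.6102
  f19: (p18, p13, p7) → 56.9765
  f20: (p18, p8, p13) → 40.2545
  f21: (p18, p15, p7) → 35.8603
  f22: (p18, p8, p15) → 54.4275
Σ area = 1076.899

Check V−E+F: 13 − 33 + 22 = 2.


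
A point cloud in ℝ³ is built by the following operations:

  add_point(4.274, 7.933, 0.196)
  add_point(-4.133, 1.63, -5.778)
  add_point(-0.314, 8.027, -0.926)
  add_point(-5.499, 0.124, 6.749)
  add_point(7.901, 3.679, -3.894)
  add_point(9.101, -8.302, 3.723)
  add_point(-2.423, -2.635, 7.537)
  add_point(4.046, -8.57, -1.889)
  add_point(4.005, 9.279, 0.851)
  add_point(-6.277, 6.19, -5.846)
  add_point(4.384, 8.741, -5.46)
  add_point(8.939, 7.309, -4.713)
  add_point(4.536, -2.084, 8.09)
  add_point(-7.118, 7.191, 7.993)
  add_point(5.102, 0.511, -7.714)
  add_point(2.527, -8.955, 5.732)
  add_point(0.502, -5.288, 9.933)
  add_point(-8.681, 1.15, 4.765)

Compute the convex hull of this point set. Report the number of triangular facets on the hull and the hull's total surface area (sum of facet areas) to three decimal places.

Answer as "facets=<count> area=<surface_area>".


facets=22 area=964.516

13 of the 18 inputs are extreme points: [1, 5, 7, 8, 9, 10, 11, 12, 13, 14, 15, 16, 17].

Facet areas (half cross-product norm):
  f1: (p7, p14, p5) → 39.0231
  f2: (p11, p14, p5) → 62.4390
  f3: (p13, p16, p17) → 43.1982
  f4: (p13, p9, p17) → 42.1195
  f5: (p13, p9, p8) → 76.3988
  f6: (p12, p16, p5) → 24.0278
  f7: (p12, p11, p5) → 72.5004
  f8: (p12, p11, p8) → 51.2992
  f9: (p12, p13, p8) → 83.2553
  f10: (p12, p13, p16) → 39.8379
  f11: (p15, p16, p5) → 18.0515
  f12: (p15, p7, p5) → 23.6306
  f13: (p15, p16, p17) → 35.1669
  f14: (p15, p7, p17) → 58.7560
  f15: (p1, p9, p14) → 20.4890
  f16: (p1, p7, p14) → 51.2137
  f17: (p1, p9, p17) → 28.7535
  f18: (p1, p7, p17) → 78.2579
  f19: (p10, p9, p14) → 46.4234
  f20: (p10, p11, p14) → 19.5826
  f21: (p10, p9, p8) → 34.7994
  f22: (p10, p11, p8) → 15.2927
Σ area = 964.516

Check V−E+F: 13 − 33 + 22 = 2.


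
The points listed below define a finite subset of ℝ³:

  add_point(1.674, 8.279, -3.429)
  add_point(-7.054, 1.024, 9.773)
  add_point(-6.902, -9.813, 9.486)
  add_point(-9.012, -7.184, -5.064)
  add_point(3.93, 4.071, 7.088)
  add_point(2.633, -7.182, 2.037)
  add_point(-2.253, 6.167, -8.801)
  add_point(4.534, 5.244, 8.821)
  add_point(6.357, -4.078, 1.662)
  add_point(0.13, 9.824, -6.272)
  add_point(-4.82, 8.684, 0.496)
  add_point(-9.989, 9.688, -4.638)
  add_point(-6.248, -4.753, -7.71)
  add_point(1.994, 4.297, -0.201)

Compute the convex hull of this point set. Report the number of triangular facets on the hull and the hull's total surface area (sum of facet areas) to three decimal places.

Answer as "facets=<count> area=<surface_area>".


facets=20 area=1055.625

Points on the hull: [0, 1, 2, 3, 5, 6, 7, 8, 9, 10, 11, 12] (12 of 14).

Per-facet area ½‖(b−a)×(c−a)‖:
  f1: (p1, p2, p11) → 80.7951
  f2: (p7, p2, p8) → 96.7868
  f3: (p7, p1, p2) → 63.3929
  f4: (p6, p12, p11) → 55.2461
  f5: (p6, p12, p8) → 88.6812
  f6: (p5, p2, p8) → 19.1434
  f7: (p5, p12, p8) → 30.7079
  f8: (p10, p1, p11) → 39.3132
  f9: (p10, p7, p1) → 67.8474
  f10: (p9, p6, p8) → 42.5823
  f11: (p9, p10, p7) → 54.4994
  f12: (p9, p6, p11) → 23.7423
  f13: (p9, p10, p11) → 30.6867
  f14: (p3, p5, p2) → 79.2818
  f15: (p3, p5, p12) → 30.1805
  f16: (p3, p2, p11) → 124.6343
  f17: (p3, p12, p11) → 33.5054
  f18: (p0, p7, p8) → 72.0306
  f19: (p0, p9, p8) → 15.1114
  f20: (p0, p9, p7) → 7.4563
Σ area = 1055.625

Check V−E+F: 12 − 30 + 20 = 2.


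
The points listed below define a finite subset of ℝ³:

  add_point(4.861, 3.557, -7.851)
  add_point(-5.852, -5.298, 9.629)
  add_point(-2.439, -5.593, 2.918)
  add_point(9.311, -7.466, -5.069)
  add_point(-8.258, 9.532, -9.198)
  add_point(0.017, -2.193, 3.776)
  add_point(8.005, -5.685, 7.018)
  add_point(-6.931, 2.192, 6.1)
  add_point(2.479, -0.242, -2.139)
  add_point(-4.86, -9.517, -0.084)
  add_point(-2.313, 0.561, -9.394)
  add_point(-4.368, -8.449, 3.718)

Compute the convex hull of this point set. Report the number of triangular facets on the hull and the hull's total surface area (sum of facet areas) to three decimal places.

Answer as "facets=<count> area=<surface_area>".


Points on the hull: [0, 1, 3, 4, 6, 7, 9, 10, 11] (9 of 12).

Facet areas (half cross-product norm):
  f1: (p1, p9, p4) → 113.7208
  f2: (p6, p9, p3) → 85.2402
  f3: (p10, p9, p4) → 65.5124
  f4: (p10, p9, p3) → 92.3558
  f5: (p0, p6, p3) → 74.8922
  f6: (p0, p10, p4) → 41.9505
  f7: (p0, p10, p3) → 48.3568
  f8: (p7, p1, p4) → 44.7433
  f9: (p7, p6, p1) → 58.7328
  f10: (p7, p0, p4) → 116.2084
  f11: (p7, p0, p6) → 134.7967
  f12: (p11, p1, p9) → 5.3632
  f13: (p11, p6, p9) → 23.7284
  f14: (p11, p6, p1) → 44.6689
Σ area = 950.271

Euler characteristic 9−21+14 = 2 ✓

facets=14 area=950.271


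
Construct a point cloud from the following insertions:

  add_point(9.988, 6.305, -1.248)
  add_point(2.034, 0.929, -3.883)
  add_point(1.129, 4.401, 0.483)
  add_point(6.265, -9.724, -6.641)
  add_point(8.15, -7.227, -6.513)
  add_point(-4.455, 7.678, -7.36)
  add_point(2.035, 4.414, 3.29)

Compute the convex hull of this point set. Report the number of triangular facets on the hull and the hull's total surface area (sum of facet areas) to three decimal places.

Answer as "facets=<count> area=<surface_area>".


5 of the 7 inputs are extreme points: [0, 3, 4, 5, 6].

Per-facet area ½‖(b−a)×(c−a)‖:
  f1: (p6, p0, p5) → 60.2505
  f2: (p6, p3, p5) → 113.5231
  f3: (p4, p0, p5) → 113.4453
  f4: (p4, p3, p5) → 29.8531
  f5: (p4, p6, p0) → 67.9343
  f6: (p4, p6, p3) → 23.8967
Σ area = 408.903

Check V−E+F: 5 − 9 + 6 = 2.

facets=6 area=408.903


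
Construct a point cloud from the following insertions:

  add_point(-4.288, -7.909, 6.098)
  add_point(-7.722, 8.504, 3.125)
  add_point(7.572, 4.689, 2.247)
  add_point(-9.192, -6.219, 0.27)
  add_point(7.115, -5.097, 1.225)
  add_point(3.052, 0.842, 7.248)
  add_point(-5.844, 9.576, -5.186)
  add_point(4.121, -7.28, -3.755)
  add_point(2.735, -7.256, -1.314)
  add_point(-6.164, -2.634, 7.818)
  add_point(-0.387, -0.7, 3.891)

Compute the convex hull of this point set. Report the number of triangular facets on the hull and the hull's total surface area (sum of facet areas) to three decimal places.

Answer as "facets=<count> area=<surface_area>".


facets=16 area=776.398

Extreme-point indices: [0, 1, 2, 3, 4, 5, 6, 7, 8, 9] — 10 of 11 on the boundary.

Area of each hull facet:
  f1: (p7, p6, p3) → 116.2271
  f2: (p7, p6, p2) → 110.1028
  f3: (p1, p6, p3) → 64.6527
  f4: (p1, p9, p3) → 54.1548
  f5: (p1, p6, p2) → 65.8806
  f6: (p4, p7, p2) → 27.2220
  f7: (p5, p4, p2) → 34.0850
  f8: (p5, p1, p2) → 53.7380
  f9: (p5, p1, p9) → 58.5773
  f10: (p0, p9, p3) → 22.4868
  f11: (p0, p7, p3) → 49.8505
  f12: (p0, p5, p9) → 28.8927
  f13: (p0, p5, p4) → 51.8615
  f14: (p8, p4, p7) → 7.7245
  f15: (p8, p0, p7) → 3.5878
  f16: (p8, p0, p4) → 27.3538
Σ area = 776.398

Euler: V−E+F = 10−24+16 = 2.


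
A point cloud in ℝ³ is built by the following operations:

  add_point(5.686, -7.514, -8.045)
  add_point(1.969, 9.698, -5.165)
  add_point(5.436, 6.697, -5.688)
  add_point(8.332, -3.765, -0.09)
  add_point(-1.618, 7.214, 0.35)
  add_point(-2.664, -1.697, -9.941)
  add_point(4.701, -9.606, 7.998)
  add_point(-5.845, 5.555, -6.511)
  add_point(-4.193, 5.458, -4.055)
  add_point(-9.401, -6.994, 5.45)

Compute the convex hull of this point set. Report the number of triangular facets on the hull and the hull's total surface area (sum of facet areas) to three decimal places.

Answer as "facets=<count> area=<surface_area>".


facets=14 area=879.974

9 of the 10 inputs are extreme points: [0, 1, 2, 3, 4, 5, 6, 7, 9].

Area of each hull facet:
  f1: (p0, p5, p9) → 91.1581
  f2: (p6, p0, p9) → 116.9317
  f3: (p6, p0, p3) → 45.9028
  f4: (p7, p5, p9) → 73.8741
  f5: (p7, p5, p1) → 38.2899
  f6: (p2, p5, p1) → 28.6489
  f7: (p2, p0, p5) → 62.8424
  f8: (p2, p0, p3) → 55.7071
  f9: (p2, p6, p3) → 43.6575
  f10: (p4, p2, p1) → 15.7435
  f11: (p4, p2, p6) → 90.7316
  f12: (p4, p6, p9) → 120.0480
  f13: (p4, p7, p9) → 69.0379
  f14: (p4, p7, p1) → 27.4010
Σ area = 879.974

Euler characteristic 9−21+14 = 2 ✓


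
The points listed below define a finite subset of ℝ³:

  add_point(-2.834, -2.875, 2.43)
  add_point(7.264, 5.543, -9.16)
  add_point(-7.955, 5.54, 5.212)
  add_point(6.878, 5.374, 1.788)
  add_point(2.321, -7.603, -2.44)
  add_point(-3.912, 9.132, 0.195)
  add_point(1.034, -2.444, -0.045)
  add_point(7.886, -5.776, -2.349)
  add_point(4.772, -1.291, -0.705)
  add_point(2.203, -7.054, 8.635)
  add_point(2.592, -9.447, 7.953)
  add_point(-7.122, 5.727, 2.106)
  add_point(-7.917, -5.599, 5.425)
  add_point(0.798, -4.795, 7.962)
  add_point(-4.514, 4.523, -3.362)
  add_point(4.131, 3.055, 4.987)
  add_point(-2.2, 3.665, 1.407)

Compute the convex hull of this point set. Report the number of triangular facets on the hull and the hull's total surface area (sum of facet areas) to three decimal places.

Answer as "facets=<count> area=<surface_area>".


Points on the hull: [1, 2, 3, 4, 5, 7, 9, 10, 11, 12, 14, 15] (12 of 17).

Per-facet area ½‖(b−a)×(c−a)‖:
  f1: (p3, p1, p7) → 61.6065
  f2: (p12, p9, p2) → 59.0665
  f3: (p5, p3, p2) → 41.0865
  f4: (p5, p3, p1) → 62.8121
  f5: (p15, p9, p2) → 67.3710
  f6: (p15, p3, p2) → 26.1437
  f7: (p15, p3, p9) → 16.7919
  f8: (p4, p1, p7) → 37.8356
  f9: (p11, p12, p2) → 17.8925
  f10: (p11, p5, p2) → 6.7011
  f11: (p10, p12, p9) → 13.2386
  f12: (p10, p4, p12) → 57.8020
  f13: (p10, p4, p7) → 30.9230
  f14: (p10, p3, p7) → 72.4251
  f15: (p10, p3, p9) → 14.7905
  f16: (p14, p4, p12) → 80.0690
  f17: (p14, p11, p12) → 36.3829
  f18: (p14, p4, p1) → 86.3110
  f19: (p14, p5, p1) → 38.2803
  f20: (p14, p11, p5) → 13.7661
Σ area = 841.296

Euler characteristic 12−30+20 = 2 ✓

facets=20 area=841.296


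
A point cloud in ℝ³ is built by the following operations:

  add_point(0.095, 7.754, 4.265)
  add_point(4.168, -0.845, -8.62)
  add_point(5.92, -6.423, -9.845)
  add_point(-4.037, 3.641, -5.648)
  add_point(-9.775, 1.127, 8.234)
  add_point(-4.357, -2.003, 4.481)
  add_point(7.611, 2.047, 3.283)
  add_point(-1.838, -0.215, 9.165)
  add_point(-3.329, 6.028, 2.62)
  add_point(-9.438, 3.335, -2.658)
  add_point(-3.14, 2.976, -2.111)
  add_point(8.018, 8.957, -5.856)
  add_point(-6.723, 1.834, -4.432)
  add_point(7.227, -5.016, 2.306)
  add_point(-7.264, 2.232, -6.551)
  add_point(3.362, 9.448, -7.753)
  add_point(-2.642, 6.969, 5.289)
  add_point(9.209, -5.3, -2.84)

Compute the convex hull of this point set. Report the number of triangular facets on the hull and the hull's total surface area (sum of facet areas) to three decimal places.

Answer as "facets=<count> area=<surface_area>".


facets=22 area=945.194

Points on the hull: [0, 2, 4, 5, 6, 7, 9, 11, 13, 14, 15, 16, 17] (13 of 18).

Facet areas (half cross-product norm):
  f1: (p14, p2, p15) → 95.5805
  f2: (p5, p14, p4) → 43.9607
  f3: (p5, p14, p2) → 96.1093
  f4: (p9, p14, p4) → 15.4256
  f5: (p9, p14, p15) → 27.9216
  f6: (p11, p6, p17) → 55.5064
  f7: (p11, p2, p17) → 56.9881
  f8: (p11, p2, p15) → 40.1833
  f9: (p11, p0, p15) → 31.4656
  f10: (p11, p0, p6) → 52.6344
  f11: (p7, p5, p4) → 19.9075
  f12: (p7, p0, p6) → 43.3925
  f13: (p16, p9, p15) → 76.0215
  f14: (p16, p0, p15) → 15.3024
  f15: (p16, p9, p4) → 48.3128
  f16: (p16, p7, p4) → 31.7508
  f17: (p16, p7, p0) → 11.8441
  f18: (p13, p7, p5) → 33.4447
  f19: (p13, p2, p17) → 15.6009
  f20: (p13, p5, p2) → 74.4246
  f21: (p13, p6, p17) → 19.4634
  f22: (p13, p7, p6) → 39.9540
Σ area = 945.194

Euler: V−E+F = 13−33+22 = 2.


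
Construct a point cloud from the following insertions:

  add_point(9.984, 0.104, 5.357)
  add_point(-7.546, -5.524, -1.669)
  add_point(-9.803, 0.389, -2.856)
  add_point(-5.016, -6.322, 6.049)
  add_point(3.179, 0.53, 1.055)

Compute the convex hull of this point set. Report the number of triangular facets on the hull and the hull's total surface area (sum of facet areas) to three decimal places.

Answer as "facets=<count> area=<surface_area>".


Hull vertices (5/5): indices [0, 1, 2, 3, 4].

Per-facet area ½‖(b−a)×(c−a)‖:
  f1: (p3, p0, p2) → 98.4577
  f2: (p4, p0, p2) → 15.0160
  f3: (p1, p3, p2) → 24.3830
  f4: (p1, p4, p2) → 40.3960
  f5: (p1, p3, p0) → 65.2174
  f6: (p1, p4, p0) → 29.9855
Σ area = 273.456

Euler characteristic 5−9+6 = 2 ✓

facets=6 area=273.456


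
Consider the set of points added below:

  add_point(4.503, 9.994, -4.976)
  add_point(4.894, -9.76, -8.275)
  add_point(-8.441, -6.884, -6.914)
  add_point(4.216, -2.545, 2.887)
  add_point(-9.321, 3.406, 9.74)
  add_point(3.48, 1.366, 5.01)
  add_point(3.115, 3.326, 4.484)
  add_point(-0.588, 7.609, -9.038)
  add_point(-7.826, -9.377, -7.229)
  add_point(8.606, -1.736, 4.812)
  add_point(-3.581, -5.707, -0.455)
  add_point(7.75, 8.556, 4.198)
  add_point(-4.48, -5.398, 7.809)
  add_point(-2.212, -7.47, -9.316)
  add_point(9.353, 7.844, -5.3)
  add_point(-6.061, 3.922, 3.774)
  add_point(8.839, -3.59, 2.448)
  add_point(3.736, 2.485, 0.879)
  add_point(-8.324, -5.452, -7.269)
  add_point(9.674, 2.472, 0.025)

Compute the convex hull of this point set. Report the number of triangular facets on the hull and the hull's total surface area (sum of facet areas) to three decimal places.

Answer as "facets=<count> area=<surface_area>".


facets=24 area=1228.538

14 of the 20 inputs are extreme points: [0, 1, 2, 4, 7, 8, 9, 11, 12, 13, 14, 16, 18, 19].

Per-facet area ½‖(b−a)×(c−a)‖:
  f1: (p11, p0, p4) → 91.8321
  f2: (p7, p0, p4) → 72.4684
  f3: (p7, p18, p4) → 141.4771
  f4: (p16, p1, p19) → 42.0927
  f5: (p16, p12, p1) → 93.9017
  f6: (p8, p12, p1) → 100.7920
  f7: (p8, p12, p4) → 77.7957
  f8: (p14, p11, p19) → 28.3246
  f9: (p14, p11, p0) → 24.9102
  f10: (p14, p1, p19) → 57.9545
  f11: (p14, p7, p1) → 93.0927
  f12: (p14, p7, p0) → 16.0159
  f13: (p9, p11, p19) → 24.5712
  f14: (p9, p16, p19) → 9.5531
  f15: (p9, p16, p12) → 20.8988
  f16: (p9, p12, p4) → 68.7520
  f17: (p9, p11, p4) → 94.3022
  f18: (p13, p7, p18) → 50.1310
  f19: (p13, p8, p18) → 12.2040
  f20: (p13, p7, p1) → 56.0337
  f21: (p13, p8, p1) → 16.8269
  f22: (p2, p18, p4) → 13.8300
  f23: (p2, p8, p4) → 19.8842
  f24: (p2, p8, p18) → 0.8934
Σ area = 1228.538

Euler characteristic 14−36+24 = 2 ✓


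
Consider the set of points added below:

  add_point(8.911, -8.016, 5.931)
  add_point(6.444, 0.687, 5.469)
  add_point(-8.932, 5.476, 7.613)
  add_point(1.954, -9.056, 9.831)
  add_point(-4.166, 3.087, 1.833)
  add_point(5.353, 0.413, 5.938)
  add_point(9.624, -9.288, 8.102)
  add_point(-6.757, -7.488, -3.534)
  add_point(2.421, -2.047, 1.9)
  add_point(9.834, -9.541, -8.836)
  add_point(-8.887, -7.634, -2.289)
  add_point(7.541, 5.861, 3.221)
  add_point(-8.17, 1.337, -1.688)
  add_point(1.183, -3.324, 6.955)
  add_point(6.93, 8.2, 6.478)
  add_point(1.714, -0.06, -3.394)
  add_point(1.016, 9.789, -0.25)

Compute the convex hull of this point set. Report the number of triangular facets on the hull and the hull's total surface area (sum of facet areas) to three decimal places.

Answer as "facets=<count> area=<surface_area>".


facets=16 area=1190.357

Points on the hull: [2, 3, 6, 7, 9, 10, 11, 12, 14, 16] (10 of 17).

Per-facet area ½‖(b−a)×(c−a)‖:
  f1: (p14, p16, p2) → 60.9235
  f2: (p14, p3, p2) → 132.3370
  f3: (p10, p3, p2) → 124.2400
  f4: (p10, p3, p9) → 149.8465
  f5: (p11, p16, p9) → 80.6850
  f6: (p11, p14, p16) → 16.9487
  f7: (p6, p3, p9) → 64.8061
  f8: (p6, p14, p3) → 69.0189
  f9: (p6, p11, p9) → 130.1930
  f10: (p6, p11, p14) → 30.8464
  f11: (p12, p16, p9) → 135.9578
  f12: (p12, p16, p2) → 60.7136
  f13: (p12, p10, p2) → 40.9270
  f14: (p7, p10, p9) → 6.0192
  f15: (p7, p12, p9) → 75.7970
  f16: (p7, p12, p10) → 11.0969
Σ area = 1190.357

Euler characteristic 10−24+16 = 2 ✓


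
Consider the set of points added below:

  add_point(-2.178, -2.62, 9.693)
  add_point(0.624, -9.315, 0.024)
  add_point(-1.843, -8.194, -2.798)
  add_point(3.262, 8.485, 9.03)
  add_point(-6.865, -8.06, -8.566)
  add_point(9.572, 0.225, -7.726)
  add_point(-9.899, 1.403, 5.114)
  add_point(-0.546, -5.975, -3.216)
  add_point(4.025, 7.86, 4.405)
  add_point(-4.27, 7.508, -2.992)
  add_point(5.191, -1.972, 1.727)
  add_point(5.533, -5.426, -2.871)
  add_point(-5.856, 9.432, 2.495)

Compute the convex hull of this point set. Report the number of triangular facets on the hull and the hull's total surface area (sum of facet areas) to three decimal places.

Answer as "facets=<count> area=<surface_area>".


facets=18 area=970.075

Hull vertices (11/13): indices [0, 1, 3, 4, 5, 6, 8, 9, 10, 11, 12].

Per-facet area ½‖(b−a)×(c−a)‖:
  f1: (p9, p4, p6) → 91.6137
  f2: (p9, p4, p5) → 126.5255
  f3: (p0, p3, p6) → 60.8416
  f4: (p0, p4, p6) → 83.1619
  f5: (p0, p4, p1) → 63.8993
  f6: (p10, p3, p5) → 63.0380
  f7: (p10, p0, p1) → 46.2669
  f8: (p10, p0, p3) → 61.9682
  f9: (p12, p3, p6) → 52.3542
  f10: (p12, p9, p6) → 28.0895
  f11: (p8, p3, p5) → 16.1512
  f12: (p8, p9, p5) → 82.2413
  f13: (p8, p12, p3) → 24.0841
  f14: (p8, p12, p9) → 30.4191
  f15: (p11, p10, p5) → 24.3209
  f16: (p11, p10, p1) → 19.8587
  f17: (p11, p4, p5) → 55.8450
  f18: (p11, p4, p1) → 39.3961
Σ area = 970.075

Euler: V−E+F = 11−27+18 = 2.


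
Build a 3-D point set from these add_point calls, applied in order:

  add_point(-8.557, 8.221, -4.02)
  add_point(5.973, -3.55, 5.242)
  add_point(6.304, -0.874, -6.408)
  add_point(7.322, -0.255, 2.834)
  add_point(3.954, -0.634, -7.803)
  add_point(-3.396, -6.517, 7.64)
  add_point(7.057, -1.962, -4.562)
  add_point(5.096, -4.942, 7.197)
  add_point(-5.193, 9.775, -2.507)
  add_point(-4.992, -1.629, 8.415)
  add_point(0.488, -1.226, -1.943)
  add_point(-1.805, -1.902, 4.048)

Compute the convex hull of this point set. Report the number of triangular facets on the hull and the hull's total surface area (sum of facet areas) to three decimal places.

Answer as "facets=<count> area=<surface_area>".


facets=16 area=603.384

Hull vertices (10/12): indices [0, 1, 2, 3, 4, 5, 6, 7, 8, 9].

Area of each hull facet:
  f1: (p4, p5, p0) → 134.0465
  f2: (p9, p5, p0) → 36.0376
  f3: (p8, p9, p0) → 31.6029
  f4: (p8, p9, p3) → 100.6916
  f5: (p8, p2, p3) → 73.6359
  f6: (p8, p4, p0) → 29.5051
  f7: (p8, p2, p4) → 18.5773
  f8: (p7, p9, p3) → 35.7067
  f9: (p7, p9, p5) → 22.2708
  f10: (p6, p4, p5) → 38.5153
  f11: (p6, p2, p4) → 2.0982
  f12: (p6, p7, p5) → 51.4496
  f13: (p6, p2, p3) → 6.1983
  f14: (p1, p7, p3) → 1.6467
  f15: (p1, p6, p3) → 15.2139
  f16: (p1, p6, p7) → 6.1874
Σ area = 603.384

Euler: V−E+F = 10−24+16 = 2.


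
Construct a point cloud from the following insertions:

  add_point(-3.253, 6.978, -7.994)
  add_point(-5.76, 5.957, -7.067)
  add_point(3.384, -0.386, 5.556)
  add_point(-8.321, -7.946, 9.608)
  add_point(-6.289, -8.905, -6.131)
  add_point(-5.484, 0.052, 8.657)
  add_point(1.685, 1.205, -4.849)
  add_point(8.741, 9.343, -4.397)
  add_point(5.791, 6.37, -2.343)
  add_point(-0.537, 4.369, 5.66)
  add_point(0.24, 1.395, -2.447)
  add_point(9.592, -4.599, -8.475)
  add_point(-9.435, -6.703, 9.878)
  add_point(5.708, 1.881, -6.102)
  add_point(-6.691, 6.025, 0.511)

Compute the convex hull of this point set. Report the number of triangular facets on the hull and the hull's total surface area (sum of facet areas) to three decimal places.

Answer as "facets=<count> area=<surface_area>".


11 of the 15 inputs are extreme points: [0, 1, 2, 3, 4, 5, 7, 9, 11, 12, 14].

Area of each hull facet:
  f1: (p1, p4, p12) → 122.3934
  f2: (p2, p7, p11) → 98.6193
  f3: (p14, p1, p12) → 49.2876
  f4: (p0, p7, p11) → 90.8042
  f5: (p0, p4, p11) → 120.9936
  f6: (p0, p1, p4) → 19.4687
  f7: (p0, p14, p7) → 58.4099
  f8: (p0, p14, p1) → 9.8866
  f9: (p3, p2, p11) → 104.6073
  f10: (p3, p4, p12) → 12.8770
  f11: (p3, p4, p11) → 128.0576
  f12: (p9, p2, p7) → 44.3394
  f13: (p9, p14, p7) → 59.6236
  f14: (p5, p9, p2) → 22.2404
  f15: (p5, p3, p12) → 6.4403
  f16: (p5, p3, p2) → 38.2245
  f17: (p5, p14, p12) → 33.2400
  f18: (p5, p9, p14) → 29.3038
Σ area = 1048.817

Check V−E+F: 11 − 27 + 18 = 2.

facets=18 area=1048.817


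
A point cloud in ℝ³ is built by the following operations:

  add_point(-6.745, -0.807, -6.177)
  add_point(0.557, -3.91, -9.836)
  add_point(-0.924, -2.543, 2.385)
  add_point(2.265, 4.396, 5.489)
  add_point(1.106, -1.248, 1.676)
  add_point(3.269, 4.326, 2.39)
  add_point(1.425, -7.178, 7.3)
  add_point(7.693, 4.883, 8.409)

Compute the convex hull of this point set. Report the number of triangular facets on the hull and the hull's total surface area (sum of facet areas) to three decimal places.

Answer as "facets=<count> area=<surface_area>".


facets=8 area=441.805

6 of the 8 inputs are extreme points: [0, 1, 3, 5, 6, 7].

Triangle areas on the boundary:
  f1: (p1, p6, p0) → 72.7183
  f2: (p1, p6, p7) → 118.8650
  f3: (p3, p6, p0) → 88.7816
  f4: (p3, p6, p7) → 36.2251
  f5: (p5, p1, p7) → 33.4461
  f6: (p5, p3, p7) → 9.9076
  f7: (p5, p1, p0) → 60.4168
  f8: (p5, p3, p0) → 21.4447
Σ area = 441.805

Euler: V−E+F = 6−12+8 = 2.


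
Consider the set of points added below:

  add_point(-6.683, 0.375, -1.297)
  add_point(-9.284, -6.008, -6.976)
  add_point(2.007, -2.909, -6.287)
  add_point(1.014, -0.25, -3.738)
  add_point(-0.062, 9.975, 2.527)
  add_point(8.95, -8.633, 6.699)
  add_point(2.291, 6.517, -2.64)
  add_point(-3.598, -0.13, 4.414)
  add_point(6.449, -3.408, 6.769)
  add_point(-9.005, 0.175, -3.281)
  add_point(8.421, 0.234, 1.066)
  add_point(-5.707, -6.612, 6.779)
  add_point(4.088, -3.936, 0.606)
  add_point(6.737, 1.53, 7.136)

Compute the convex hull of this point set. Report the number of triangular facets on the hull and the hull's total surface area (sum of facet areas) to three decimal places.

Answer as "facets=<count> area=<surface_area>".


Extreme-point indices: [1, 2, 4, 5, 6, 9, 10, 11, 13] — 9 of 14 on the boundary.

Facet areas (half cross-product norm):
  f1: (p11, p5, p1) → 101.9055
  f2: (p11, p13, p5) → 72.3104
  f3: (p11, p13, p4) → 87.1835
  f4: (p2, p5, p1) → 85.8670
  f5: (p9, p11, p1) → 45.2830
  f6: (p9, p11, p4) → 90.4327
  f7: (p10, p13, p5) → 32.0164
  f8: (p10, p2, p5) → 53.2420
  f9: (p10, p13, p4) → 37.7794
  f10: (p6, p9, p4) → 43.1067
  f11: (p6, p10, p4) → 30.5084
  f12: (p6, p10, p2) → 42.8608
  f13: (p6, p2, p1) → 56.6640
  f14: (p6, p9, p1) → 41.0498
Σ area = 820.210

Euler: V−E+F = 9−21+14 = 2.

facets=14 area=820.210


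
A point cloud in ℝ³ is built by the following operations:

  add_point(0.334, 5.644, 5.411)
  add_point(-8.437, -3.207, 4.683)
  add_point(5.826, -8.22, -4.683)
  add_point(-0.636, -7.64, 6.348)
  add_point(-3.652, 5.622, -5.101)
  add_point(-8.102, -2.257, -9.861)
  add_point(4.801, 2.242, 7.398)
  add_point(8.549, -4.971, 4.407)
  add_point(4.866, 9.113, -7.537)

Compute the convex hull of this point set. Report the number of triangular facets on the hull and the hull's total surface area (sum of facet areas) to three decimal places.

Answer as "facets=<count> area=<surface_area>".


9 of the 9 inputs are extreme points: [0, 1, 2, 3, 4, 5, 6, 7, 8].

Triangle areas on the boundary:
  f1: (p2, p8, p7) → 87.1275
  f2: (p2, p5, p8) → 124.5483
  f3: (p6, p8, p7) → 71.1587
  f4: (p6, p0, p8) → 41.2442
  f5: (p6, p0, p1) → 36.7987
  f6: (p4, p5, p8) → 40.5685
  f7: (p4, p0, p8) → 53.3617
  f8: (p4, p5, p1) → 68.1697
  f9: (p4, p0, p1) → 66.8191
  f10: (p3, p5, p1) → 65.2573
  f11: (p3, p2, p5) → 100.8275
  f12: (p3, p2, p7) → 48.2839
  f13: (p3, p6, p1) → 51.6867
  f14: (p3, p6, p7) → 40.9451
Σ area = 896.797

Check V−E+F: 9 − 21 + 14 = 2.

facets=14 area=896.797


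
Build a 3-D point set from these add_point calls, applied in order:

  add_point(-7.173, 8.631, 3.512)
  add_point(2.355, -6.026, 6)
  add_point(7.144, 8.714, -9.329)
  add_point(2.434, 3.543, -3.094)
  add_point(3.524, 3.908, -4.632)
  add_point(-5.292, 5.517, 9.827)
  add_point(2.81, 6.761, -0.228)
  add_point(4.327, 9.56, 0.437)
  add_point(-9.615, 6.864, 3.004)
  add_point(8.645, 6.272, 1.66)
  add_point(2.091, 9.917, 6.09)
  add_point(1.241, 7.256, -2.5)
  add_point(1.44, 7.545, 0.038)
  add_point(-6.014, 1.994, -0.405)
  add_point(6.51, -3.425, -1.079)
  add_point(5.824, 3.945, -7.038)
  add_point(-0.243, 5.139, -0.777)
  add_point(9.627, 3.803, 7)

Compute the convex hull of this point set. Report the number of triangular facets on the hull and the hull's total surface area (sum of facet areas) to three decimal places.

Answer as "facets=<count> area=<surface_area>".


facets=20 area=794.111

Points on the hull: [0, 1, 2, 5, 7, 8, 9, 10, 13, 14, 15, 17] (12 of 18).

Facet areas (half cross-product norm):
  f1: (p5, p1, p8) → 57.7319
  f2: (p5, p1, p17) → 82.5412
  f3: (p13, p1, p8) → 39.4623
  f4: (p13, p2, p8) → 55.5869
  f5: (p10, p5, p17) → 43.8815
  f6: (p14, p13, p1) → 54.8078
  f7: (p14, p1, p17) → 46.8663
  f8: (p14, p2, p17) → 82.0468
  f9: (p9, p2, p17) → 7.2109
  f10: (p9, p10, p17) → 25.6487
  f11: (p0, p5, p8) → 11.0793
  f12: (p0, p10, p5) → 32.0821
  f13: (p0, p2, p8) → 25.6850
  f14: (p15, p13, p2) → 31.5364
  f15: (p15, p14, p2) → 9.8880
  f16: (p15, p14, p13) → 60.9803
  f17: (p7, p9, p2) → 28.3319
  f18: (p7, p9, p10) → 16.8261
  f19: (p7, p0, p2) → 52.5151
  f20: (p7, p0, p10) → 29.4027
Σ area = 794.111

Euler: V−E+F = 12−30+20 = 2.


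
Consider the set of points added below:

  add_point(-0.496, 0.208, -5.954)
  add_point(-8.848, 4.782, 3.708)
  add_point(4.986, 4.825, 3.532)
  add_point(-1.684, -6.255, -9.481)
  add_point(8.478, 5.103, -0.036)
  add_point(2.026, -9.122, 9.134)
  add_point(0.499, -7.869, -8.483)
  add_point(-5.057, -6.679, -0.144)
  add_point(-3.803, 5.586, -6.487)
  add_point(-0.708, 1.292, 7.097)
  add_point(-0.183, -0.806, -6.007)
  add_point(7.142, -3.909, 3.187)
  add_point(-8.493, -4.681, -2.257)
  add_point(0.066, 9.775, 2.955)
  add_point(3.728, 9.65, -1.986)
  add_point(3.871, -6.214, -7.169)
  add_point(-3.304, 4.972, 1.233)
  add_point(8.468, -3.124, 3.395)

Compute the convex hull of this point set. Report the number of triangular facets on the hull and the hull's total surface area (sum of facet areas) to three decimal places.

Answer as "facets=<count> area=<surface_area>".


facets=24 area=943.124

14 of the 18 inputs are extreme points: [1, 2, 3, 4, 5, 6, 7, 8, 9, 12, 13, 14, 15, 17].

Per-facet area ½‖(b−a)×(c−a)‖:
  f1: (p13, p8, p1) → 51.0822
  f2: (p12, p5, p1) → 89.5685
  f3: (p12, p8, p1) → 57.5831
  f4: (p12, p8, p3) → 55.9744
  f5: (p15, p8, p3) → 37.2302
  f6: (p2, p13, p4) → 16.1028
  f7: (p7, p12, p5) → 11.1590
  f8: (p17, p15, p4) → 52.8882
  f9: (p17, p15, p5) → 62.3568
  f10: (p17, p2, p4) → 21.0620
  f11: (p17, p2, p5) → 43.9287
  f12: (p6, p15, p5) → 32.7450
  f13: (p6, p15, p3) → 4.9111
  f14: (p6, p7, p5) → 57.5514
  f15: (p6, p12, p3) → 13.6134
  f16: (p6, p7, p12) → 22.6299
  f17: (p14, p15, p4) → 47.8827
  f18: (p14, p15, p8) → 68.0461
  f19: (p14, p13, p4) → 20.6798
  f20: (p14, p13, p8) → 29.6408
  f21: (p9, p2, p5) → 39.0717
  f22: (p9, p2, p13) → 26.2379
  f23: (p9, p5, p1) → 40.3335
  f24: (p9, p13, p1) → 40.8451
Σ area = 943.124

Euler characteristic 14−36+24 = 2 ✓
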